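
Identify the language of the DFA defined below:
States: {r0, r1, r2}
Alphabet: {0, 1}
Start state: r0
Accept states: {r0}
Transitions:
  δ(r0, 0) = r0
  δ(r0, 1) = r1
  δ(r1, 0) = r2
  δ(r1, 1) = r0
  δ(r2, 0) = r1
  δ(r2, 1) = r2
Testing a few strings:
  '0' → accept
  '1110' → reject
  '011' → accept
  '1111' → accept
State roles: r0=value ≡ 0 (mod 3); r1=value ≡ 1 (mod 3); r2=value ≡ 2 (mod 3)
All binary strings representing a multiple of 3 (read in base 2; leading zeros allowed and ε counts as 0)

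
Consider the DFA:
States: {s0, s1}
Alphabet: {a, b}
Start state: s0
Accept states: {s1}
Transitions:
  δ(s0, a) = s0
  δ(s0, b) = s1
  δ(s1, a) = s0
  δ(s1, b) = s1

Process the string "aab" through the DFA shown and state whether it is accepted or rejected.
Processing string "aab":
  s0 --a--> s0
  s0 --a--> s0
  s0 --b--> s1
Final state: s1
Accept states: {s1}
Yes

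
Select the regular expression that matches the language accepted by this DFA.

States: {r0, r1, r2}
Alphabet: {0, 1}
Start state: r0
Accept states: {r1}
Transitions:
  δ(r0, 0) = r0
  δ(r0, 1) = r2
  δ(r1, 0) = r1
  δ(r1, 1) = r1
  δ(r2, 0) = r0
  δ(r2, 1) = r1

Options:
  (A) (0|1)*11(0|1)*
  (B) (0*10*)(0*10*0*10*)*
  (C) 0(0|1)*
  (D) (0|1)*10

Check each option against the DFA on short strings; one disagreement eliminates an option:
  (A) (0|1)*11(0|1)*: agrees with the DFA on every string of length ≤ 6
  (B) (0*10*)(0*10*0*10*)*: on '1' the DFA goes r0 → r2 and rejects (r2 ∉ Accept), but the regex matches it → eliminate
  (C) 0(0|1)*: on '0' the DFA goes r0 → r0 and rejects (r0 ∉ Accept), but the regex matches it → eliminate
  (D) (0|1)*10: on '10' the DFA goes r0 → r2 → r0 and rejects (r0 ∉ Accept), but the regex matches it → eliminate
Only (A) is consistent with the DFA.
(A) (0|1)*11(0|1)*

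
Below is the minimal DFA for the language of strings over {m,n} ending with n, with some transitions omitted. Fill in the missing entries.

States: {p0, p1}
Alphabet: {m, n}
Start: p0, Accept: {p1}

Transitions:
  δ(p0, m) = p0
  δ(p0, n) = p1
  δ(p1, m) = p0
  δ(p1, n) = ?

From the language and accept set, identify what each state tracks — p0: last symbol not n; p1: last symbol is n.
Each missing δ(q, a) is the state matching the new tracked value after reading a.
δ(p1, n) = p1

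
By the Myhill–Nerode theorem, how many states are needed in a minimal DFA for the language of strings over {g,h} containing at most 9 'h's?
By Myhill–Nerode, count the distinguishable equivalence classes: 11 classes — having seen 0, 1, …, 9, or >9 copies of 'h'; counts 0 through 9 are accepting and >9 is dead.
11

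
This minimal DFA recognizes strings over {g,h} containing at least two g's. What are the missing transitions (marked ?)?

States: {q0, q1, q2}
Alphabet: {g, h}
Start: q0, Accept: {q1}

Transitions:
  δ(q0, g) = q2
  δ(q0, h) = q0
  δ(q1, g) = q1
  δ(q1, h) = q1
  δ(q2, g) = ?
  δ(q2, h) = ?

From the language and accept set, identify what each state tracks — q0: zero g's seen; q1: ≥ two g's seen; q2: one g seen.
Each missing δ(q, a) is the state matching the new tracked value after reading a.
δ(q2, g) = q1; δ(q2, h) = q2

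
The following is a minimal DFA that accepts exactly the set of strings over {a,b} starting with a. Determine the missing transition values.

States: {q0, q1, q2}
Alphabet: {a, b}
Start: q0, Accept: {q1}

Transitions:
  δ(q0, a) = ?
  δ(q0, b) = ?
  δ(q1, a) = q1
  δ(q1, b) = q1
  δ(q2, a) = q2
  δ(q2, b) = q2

From the language and accept set, identify what each state tracks — q0: no input read; q1: started with a; q2: started with b (dead).
Each missing δ(q, a) is the state matching the new tracked value after reading a.
δ(q0, a) = q1; δ(q0, b) = q2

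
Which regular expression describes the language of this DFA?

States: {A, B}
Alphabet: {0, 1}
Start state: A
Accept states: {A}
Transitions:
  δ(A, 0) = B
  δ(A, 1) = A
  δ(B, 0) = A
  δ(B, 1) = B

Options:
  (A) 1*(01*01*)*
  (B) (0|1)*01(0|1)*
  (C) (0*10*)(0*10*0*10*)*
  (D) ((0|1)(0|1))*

Check each option against the DFA on short strings; one disagreement eliminates an option:
  (A) 1*(01*01*)*: agrees with the DFA on every string of length ≤ 6
  (B) (0|1)*01(0|1)*: on ε the DFA stays in A and accepts (A ∈ Accept), but the regex does not match it → eliminate
  (C) (0*10*)(0*10*0*10*)*: on ε the DFA stays in A and accepts (A ∈ Accept), but the regex does not match it → eliminate
  (D) ((0|1)(0|1))*: on '1' the DFA goes A → A and accepts (A ∈ Accept), but the regex does not match it → eliminate
Only (A) is consistent with the DFA.
(A) 1*(01*01*)*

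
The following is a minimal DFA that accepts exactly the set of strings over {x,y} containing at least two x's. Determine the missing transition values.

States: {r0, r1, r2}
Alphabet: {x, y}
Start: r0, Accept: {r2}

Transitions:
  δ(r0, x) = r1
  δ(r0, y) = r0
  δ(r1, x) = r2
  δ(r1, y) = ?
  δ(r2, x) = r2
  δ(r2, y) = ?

From the language and accept set, identify what each state tracks — r0: zero x's seen; r1: one x seen; r2: ≥ two x's seen.
Each missing δ(q, a) is the state matching the new tracked value after reading a.
δ(r1, y) = r1; δ(r2, y) = r2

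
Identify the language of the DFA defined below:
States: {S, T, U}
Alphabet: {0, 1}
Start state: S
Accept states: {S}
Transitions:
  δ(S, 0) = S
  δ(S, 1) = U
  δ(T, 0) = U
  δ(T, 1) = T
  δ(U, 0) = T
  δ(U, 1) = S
Testing a few strings:
  '0001' → reject
  '1' → reject
  '10' → reject
  '0' → accept
State roles: S=value ≡ 0 (mod 3); T=value ≡ 2 (mod 3); U=value ≡ 1 (mod 3)
All binary strings representing a multiple of 3 (read in base 2; leading zeros allowed and ε counts as 0)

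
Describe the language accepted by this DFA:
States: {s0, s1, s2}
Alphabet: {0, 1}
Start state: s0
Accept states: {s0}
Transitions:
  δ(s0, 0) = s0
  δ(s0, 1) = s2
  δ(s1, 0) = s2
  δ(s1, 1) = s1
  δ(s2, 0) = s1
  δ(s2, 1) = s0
Testing a few strings:
  '11' → accept
  '000' → accept
  '0010' → reject
  '101' → reject
State roles: s0=value ≡ 0 (mod 3); s1=value ≡ 2 (mod 3); s2=value ≡ 1 (mod 3)
All binary strings representing a multiple of 3 (read in base 2; leading zeros allowed and ε counts as 0)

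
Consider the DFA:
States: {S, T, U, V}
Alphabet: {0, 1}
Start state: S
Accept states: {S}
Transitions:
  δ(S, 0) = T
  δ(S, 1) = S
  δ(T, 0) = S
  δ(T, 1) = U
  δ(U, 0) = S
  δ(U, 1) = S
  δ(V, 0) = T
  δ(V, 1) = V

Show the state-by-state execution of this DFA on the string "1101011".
read '1': S → S
  read '1': S → S
  read '0': S → T
  read '1': T → U
  read '0': U → S
  read '1': S → S
  read '1': S → S
S -> S -> S -> T -> U -> S -> S -> S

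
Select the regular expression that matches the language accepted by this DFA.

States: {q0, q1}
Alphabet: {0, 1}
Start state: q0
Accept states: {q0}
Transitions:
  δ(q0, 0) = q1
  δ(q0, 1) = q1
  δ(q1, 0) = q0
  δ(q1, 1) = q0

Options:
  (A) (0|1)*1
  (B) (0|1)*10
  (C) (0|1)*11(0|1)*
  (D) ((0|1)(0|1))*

Check each option against the DFA on short strings; one disagreement eliminates an option:
  (A) (0|1)*1: on ε the DFA stays in q0 and accepts (q0 ∈ Accept), but the regex does not match it → eliminate
  (B) (0|1)*10: on ε the DFA stays in q0 and accepts (q0 ∈ Accept), but the regex does not match it → eliminate
  (C) (0|1)*11(0|1)*: on ε the DFA stays in q0 and accepts (q0 ∈ Accept), but the regex does not match it → eliminate
  (D) ((0|1)(0|1))*: agrees with the DFA on every string of length ≤ 6
Only (D) is consistent with the DFA.
(D) ((0|1)(0|1))*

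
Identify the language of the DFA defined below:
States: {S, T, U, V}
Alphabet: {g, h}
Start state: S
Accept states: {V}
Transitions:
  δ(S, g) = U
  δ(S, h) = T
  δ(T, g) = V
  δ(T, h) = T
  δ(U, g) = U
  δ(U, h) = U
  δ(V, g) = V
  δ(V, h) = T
Testing a few strings:
  'hgh' → reject
  'hhh' → reject
  'hh' → reject
  'hhg' → accept
State roles: S=no input read; T=started with h, last symbol h; U=started with g (dead); V=started with h, last symbol g
All strings over {g,h} that start with h and end with g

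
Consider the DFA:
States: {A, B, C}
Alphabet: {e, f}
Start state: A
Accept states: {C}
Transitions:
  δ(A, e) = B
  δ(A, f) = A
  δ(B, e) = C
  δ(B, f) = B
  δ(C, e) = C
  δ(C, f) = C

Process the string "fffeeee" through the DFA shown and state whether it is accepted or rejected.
Processing string "fffeeee":
  A --f--> A
  A --f--> A
  A --f--> A
  A --e--> B
  B --e--> C
  C --e--> C
  C --e--> C
Final state: C
Accept states: {C}
Yes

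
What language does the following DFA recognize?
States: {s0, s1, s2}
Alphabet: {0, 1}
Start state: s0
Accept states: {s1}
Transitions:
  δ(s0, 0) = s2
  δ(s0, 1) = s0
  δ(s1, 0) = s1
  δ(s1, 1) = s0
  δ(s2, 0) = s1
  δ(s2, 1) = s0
Testing a few strings:
  '01' → reject
  '0' → reject
  '00' → accept
  '0110' → reject
State roles: s0=last symbol not 0; s1=two trailing 0's; s2=one trailing 0
All binary strings ending with 00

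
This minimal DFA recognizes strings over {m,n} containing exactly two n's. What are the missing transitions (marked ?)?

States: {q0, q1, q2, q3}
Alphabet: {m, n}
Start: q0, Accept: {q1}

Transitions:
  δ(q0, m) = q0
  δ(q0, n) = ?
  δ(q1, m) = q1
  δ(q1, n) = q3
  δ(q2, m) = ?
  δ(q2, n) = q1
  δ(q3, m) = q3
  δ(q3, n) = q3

From the language and accept set, identify what each state tracks — q0: zero n's; q1: two n's; q2: one n; q3: ≥ three n's (dead).
Each missing δ(q, a) is the state matching the new tracked value after reading a.
δ(q0, n) = q2; δ(q2, m) = q2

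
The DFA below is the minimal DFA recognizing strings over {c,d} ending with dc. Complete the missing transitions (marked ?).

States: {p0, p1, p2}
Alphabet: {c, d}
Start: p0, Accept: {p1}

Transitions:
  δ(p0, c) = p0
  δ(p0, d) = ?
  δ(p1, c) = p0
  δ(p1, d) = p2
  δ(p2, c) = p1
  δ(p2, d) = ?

From the language and accept set, identify what each state tracks — p0: no suffix match; p1: suffix is dc; p2: one trailing d.
Each missing δ(q, a) is the state matching the new tracked value after reading a.
δ(p0, d) = p2; δ(p2, d) = p2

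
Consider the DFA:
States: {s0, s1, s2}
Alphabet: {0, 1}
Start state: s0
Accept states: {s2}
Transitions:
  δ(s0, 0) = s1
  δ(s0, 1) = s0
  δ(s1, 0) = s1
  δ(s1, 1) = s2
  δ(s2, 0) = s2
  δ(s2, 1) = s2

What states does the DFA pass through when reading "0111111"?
read '0': s0 → s1
  read '1': s1 → s2
  read '1': s2 → s2
  read '1': s2 → s2
  read '1': s2 → s2
  read '1': s2 → s2
  read '1': s2 → s2
s0 -> s1 -> s2 -> s2 -> s2 -> s2 -> s2 -> s2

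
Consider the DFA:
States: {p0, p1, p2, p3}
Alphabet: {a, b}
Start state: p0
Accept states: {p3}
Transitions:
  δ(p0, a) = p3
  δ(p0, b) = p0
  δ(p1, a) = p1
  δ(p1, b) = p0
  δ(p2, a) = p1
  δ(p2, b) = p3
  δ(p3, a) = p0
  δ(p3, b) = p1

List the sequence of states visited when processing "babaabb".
read 'b': p0 → p0
  read 'a': p0 → p3
  read 'b': p3 → p1
  read 'a': p1 → p1
  read 'a': p1 → p1
  read 'b': p1 → p0
  read 'b': p0 → p0
p0 -> p0 -> p3 -> p1 -> p1 -> p1 -> p0 -> p0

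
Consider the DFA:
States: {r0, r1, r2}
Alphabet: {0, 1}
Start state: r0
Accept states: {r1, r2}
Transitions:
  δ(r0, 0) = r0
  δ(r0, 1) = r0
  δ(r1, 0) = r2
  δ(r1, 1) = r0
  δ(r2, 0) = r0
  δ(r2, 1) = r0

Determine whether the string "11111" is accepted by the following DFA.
Processing string "11111":
  r0 --1--> r0
  r0 --1--> r0
  r0 --1--> r0
  r0 --1--> r0
  r0 --1--> r0
Final state: r0
Accept states: {r1, r2}
No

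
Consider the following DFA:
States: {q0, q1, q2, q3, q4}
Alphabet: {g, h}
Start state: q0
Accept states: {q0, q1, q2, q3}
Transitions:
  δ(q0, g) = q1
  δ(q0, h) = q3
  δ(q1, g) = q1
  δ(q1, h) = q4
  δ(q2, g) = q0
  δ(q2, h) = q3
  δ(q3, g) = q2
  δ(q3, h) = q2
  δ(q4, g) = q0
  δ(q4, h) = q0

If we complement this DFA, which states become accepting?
Complement accept states = All states \ Original accept states
= {q0, q1, q2, q3, q4} \ {q0, q1, q2, q3}
{q4}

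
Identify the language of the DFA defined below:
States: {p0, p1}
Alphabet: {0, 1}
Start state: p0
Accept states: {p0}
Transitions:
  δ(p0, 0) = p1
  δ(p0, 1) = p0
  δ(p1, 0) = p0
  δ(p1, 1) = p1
Testing a few strings:
  '101' → reject
  '011' → reject
  '001' → accept
  '1' → accept
State roles: p0=even number of 0's so far; p1=odd number of 0's so far
All binary strings with an even number of 0's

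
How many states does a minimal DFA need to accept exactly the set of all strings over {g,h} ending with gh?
By Myhill–Nerode, count the distinguishable equivalence classes: 3 classes — one per longest suffix of the input that is a prefix of 'gh' (lengths 0 through 2); only the length-2 class is accepting.
3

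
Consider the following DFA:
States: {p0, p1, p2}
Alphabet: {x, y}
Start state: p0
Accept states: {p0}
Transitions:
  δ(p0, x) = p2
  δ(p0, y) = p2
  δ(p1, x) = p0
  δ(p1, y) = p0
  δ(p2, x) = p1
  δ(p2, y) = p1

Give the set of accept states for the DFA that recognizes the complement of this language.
Complement accept states = All states \ Original accept states
= {p0, p1, p2} \ {p0}
{p1, p2}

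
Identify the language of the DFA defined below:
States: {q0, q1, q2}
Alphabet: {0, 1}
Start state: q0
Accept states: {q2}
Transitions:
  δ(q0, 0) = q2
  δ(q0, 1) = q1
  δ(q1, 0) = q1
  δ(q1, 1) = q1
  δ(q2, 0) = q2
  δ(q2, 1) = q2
Testing a few strings:
  '0' → accept
  '001' → accept
  '11' → reject
  '011' → accept
State roles: q0=no input read; q1=started with 1 (dead); q2=started with 0
All binary strings starting with 0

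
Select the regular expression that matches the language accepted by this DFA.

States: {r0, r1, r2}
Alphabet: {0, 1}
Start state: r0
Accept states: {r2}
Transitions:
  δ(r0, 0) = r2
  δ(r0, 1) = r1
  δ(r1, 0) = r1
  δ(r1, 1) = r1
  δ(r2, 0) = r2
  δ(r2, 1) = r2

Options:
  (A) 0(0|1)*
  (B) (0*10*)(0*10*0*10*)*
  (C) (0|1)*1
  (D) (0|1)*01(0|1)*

Check each option against the DFA on short strings; one disagreement eliminates an option:
  (A) 0(0|1)*: agrees with the DFA on every string of length ≤ 6
  (B) (0*10*)(0*10*0*10*)*: on '0' the DFA goes r0 → r2 and accepts (r2 ∈ Accept), but the regex does not match it → eliminate
  (C) (0|1)*1: on '0' the DFA goes r0 → r2 and accepts (r2 ∈ Accept), but the regex does not match it → eliminate
  (D) (0|1)*01(0|1)*: on '0' the DFA goes r0 → r2 and accepts (r2 ∈ Accept), but the regex does not match it → eliminate
Only (A) is consistent with the DFA.
(A) 0(0|1)*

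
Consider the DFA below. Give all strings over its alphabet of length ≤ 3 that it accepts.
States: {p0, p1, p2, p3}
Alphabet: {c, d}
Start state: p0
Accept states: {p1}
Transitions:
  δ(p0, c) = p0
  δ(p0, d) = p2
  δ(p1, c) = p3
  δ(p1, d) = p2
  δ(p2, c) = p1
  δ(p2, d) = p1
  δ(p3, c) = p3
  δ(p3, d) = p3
dc, dd, cdc, cdd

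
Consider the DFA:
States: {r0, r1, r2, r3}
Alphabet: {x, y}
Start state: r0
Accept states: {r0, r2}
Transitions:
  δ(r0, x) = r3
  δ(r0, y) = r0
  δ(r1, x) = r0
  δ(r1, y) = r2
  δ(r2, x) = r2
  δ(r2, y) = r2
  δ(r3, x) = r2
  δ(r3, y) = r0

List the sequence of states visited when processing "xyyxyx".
read 'x': r0 → r3
  read 'y': r3 → r0
  read 'y': r0 → r0
  read 'x': r0 → r3
  read 'y': r3 → r0
  read 'x': r0 → r3
r0 -> r3 -> r0 -> r0 -> r3 -> r0 -> r3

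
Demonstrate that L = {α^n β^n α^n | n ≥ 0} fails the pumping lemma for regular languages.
Assume L is regular with pumping length p. Idea: pumping the first α-block unbalances it against the other two.
Choose s = α^p β^p α^p ∈ L (|s| = 3p ≥ p). By the pumping lemma, s = xyz with |xy| ≤ p, |y| > 0, so y = α^k with k ≥ 1, inside the first α-block. Then xy²z = α^(p+k) β^p α^p. The first block has length p+k ≠ p, so the three block lengths are no longer equal and xy²z ∉ L.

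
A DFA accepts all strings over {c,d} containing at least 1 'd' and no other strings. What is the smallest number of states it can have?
By Myhill–Nerode, count the distinguishable equivalence classes: 2 classes — having seen 0, or ≥1 copies of 'd'; any two classes i < j (j ≤ 1) are distinguished by the string d^(1−j), which takes class j to 1 copy (accepted) but leaves class i below 1 (rejected).
2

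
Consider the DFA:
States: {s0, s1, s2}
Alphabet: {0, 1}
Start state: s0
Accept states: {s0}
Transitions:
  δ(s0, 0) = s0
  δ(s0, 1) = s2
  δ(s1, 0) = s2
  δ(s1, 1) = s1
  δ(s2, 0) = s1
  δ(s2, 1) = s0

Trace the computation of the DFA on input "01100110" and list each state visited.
read '0': s0 → s0
  read '1': s0 → s2
  read '1': s2 → s0
  read '0': s0 → s0
  read '0': s0 → s0
  read '1': s0 → s2
  read '1': s2 → s0
  read '0': s0 → s0
s0 -> s0 -> s2 -> s0 -> s0 -> s0 -> s2 -> s0 -> s0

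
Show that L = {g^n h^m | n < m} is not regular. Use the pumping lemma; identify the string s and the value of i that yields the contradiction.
Assume L is regular with pumping length p. Idea: pumping up the g-block makes the g-count reach the h-count.
Choose s = g^p h^(p+1) ∈ L. By the pumping lemma, s = xyz with |xy| ≤ p, |y| > 0, so y = g^k with k ≥ 1. Then xy²z = g^(p+k) h^(p+1). Since p+k ≥ p+1, the number of g's is no longer strictly less than the number of h's, so xy²z ∉ L.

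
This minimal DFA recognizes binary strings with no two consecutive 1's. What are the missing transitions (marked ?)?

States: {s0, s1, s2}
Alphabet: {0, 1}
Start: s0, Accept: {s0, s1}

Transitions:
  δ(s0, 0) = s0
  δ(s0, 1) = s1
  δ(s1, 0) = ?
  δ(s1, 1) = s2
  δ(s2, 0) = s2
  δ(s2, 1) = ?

From the language and accept set, identify what each state tracks — s0: last symbol not 1 (ok); s1: last symbol 1 (ok); s2: saw 11 (dead).
Each missing δ(q, a) is the state matching the new tracked value after reading a.
δ(s1, 0) = s0; δ(s2, 1) = s2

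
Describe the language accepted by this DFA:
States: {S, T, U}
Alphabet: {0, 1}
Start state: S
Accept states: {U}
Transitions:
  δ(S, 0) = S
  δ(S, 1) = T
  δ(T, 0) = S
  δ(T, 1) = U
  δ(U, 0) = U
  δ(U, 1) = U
Testing a few strings:
  '10' → reject
  '111' → accept
  '00' → reject
  '1100' → accept
State roles: S=no progress toward 11; T=one trailing 1; U=substring 11 seen
All binary strings containing the substring 11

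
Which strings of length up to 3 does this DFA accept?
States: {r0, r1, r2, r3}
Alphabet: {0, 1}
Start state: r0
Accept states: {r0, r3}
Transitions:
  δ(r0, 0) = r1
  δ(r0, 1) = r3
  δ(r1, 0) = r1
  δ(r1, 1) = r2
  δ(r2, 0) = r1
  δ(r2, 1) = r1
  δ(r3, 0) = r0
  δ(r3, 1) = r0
ε, 1, 10, 11, 101, 111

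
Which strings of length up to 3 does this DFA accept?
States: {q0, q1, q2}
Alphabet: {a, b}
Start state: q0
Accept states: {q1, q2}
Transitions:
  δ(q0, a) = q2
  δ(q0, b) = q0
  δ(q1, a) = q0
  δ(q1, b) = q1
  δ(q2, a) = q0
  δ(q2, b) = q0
a, ba, aaa, aba, bba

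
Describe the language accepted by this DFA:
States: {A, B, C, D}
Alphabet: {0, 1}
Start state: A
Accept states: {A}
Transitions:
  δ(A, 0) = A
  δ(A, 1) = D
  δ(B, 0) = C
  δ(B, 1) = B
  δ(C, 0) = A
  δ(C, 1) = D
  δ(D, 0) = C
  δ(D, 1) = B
Testing a few strings:
  '1000' → accept
  '110' → reject
  '001' → reject
  '011' → reject
State roles: A=value ≡ 0 (mod 4); B=value ≡ 3 (mod 4); C=value ≡ 2 (mod 4); D=value ≡ 1 (mod 4)
All binary strings representing a multiple of 4 (read in base 2; leading zeros allowed and ε counts as 0)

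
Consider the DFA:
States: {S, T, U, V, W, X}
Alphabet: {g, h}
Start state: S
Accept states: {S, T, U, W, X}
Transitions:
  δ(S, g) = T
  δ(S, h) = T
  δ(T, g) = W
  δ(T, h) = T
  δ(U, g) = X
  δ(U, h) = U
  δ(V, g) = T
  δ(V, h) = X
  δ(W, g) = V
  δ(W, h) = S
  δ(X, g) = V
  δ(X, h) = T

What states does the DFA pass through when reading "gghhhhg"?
read 'g': S → T
  read 'g': T → W
  read 'h': W → S
  read 'h': S → T
  read 'h': T → T
  read 'h': T → T
  read 'g': T → W
S -> T -> W -> S -> T -> T -> T -> W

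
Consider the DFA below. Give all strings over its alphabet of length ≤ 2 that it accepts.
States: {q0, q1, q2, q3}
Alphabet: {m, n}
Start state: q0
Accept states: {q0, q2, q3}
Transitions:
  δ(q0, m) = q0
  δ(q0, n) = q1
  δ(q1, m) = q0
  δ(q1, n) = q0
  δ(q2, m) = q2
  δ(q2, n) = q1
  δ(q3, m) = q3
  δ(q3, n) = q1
ε, m, mm, nm, nn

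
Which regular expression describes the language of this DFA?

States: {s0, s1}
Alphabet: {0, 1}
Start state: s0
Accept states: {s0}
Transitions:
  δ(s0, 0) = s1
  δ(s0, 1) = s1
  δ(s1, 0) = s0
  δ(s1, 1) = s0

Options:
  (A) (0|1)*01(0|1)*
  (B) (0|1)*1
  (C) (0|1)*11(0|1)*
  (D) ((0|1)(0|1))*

Check each option against the DFA on short strings; one disagreement eliminates an option:
  (A) (0|1)*01(0|1)*: on ε the DFA stays in s0 and accepts (s0 ∈ Accept), but the regex does not match it → eliminate
  (B) (0|1)*1: on ε the DFA stays in s0 and accepts (s0 ∈ Accept), but the regex does not match it → eliminate
  (C) (0|1)*11(0|1)*: on ε the DFA stays in s0 and accepts (s0 ∈ Accept), but the regex does not match it → eliminate
  (D) ((0|1)(0|1))*: agrees with the DFA on every string of length ≤ 6
Only (D) is consistent with the DFA.
(D) ((0|1)(0|1))*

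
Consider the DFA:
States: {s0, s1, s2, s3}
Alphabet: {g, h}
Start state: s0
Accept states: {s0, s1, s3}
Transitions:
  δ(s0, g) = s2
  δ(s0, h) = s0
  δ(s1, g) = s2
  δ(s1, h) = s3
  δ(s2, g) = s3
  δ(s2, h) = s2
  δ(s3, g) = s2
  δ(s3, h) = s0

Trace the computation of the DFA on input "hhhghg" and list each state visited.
read 'h': s0 → s0
  read 'h': s0 → s0
  read 'h': s0 → s0
  read 'g': s0 → s2
  read 'h': s2 → s2
  read 'g': s2 → s3
s0 -> s0 -> s0 -> s0 -> s2 -> s2 -> s3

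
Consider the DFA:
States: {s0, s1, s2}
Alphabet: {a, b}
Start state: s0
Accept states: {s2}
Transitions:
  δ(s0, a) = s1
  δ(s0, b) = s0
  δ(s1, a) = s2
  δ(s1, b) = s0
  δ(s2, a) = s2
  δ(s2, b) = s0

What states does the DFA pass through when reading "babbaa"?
read 'b': s0 → s0
  read 'a': s0 → s1
  read 'b': s1 → s0
  read 'b': s0 → s0
  read 'a': s0 → s1
  read 'a': s1 → s2
s0 -> s0 -> s1 -> s0 -> s0 -> s1 -> s2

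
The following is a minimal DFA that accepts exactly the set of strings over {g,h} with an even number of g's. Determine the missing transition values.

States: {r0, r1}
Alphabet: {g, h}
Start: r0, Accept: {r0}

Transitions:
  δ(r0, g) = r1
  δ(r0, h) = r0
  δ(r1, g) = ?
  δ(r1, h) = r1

From the language and accept set, identify what each state tracks — r0: even number of g's so far; r1: odd number of g's so far.
Each missing δ(q, a) is the state matching the new tracked value after reading a.
δ(r1, g) = r0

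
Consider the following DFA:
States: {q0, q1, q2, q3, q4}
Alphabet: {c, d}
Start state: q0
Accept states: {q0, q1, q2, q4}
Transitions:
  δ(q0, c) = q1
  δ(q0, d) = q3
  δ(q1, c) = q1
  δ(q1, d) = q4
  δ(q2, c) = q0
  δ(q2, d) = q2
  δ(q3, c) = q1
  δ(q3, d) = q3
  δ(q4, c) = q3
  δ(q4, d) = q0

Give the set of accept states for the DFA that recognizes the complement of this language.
Complement accept states = All states \ Original accept states
= {q0, q1, q2, q3, q4} \ {q0, q1, q2, q4}
{q3}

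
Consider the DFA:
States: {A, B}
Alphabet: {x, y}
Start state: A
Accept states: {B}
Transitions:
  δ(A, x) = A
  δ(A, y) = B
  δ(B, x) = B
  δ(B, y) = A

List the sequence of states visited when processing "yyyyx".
read 'y': A → B
  read 'y': B → A
  read 'y': A → B
  read 'y': B → A
  read 'x': A → A
A -> B -> A -> B -> A -> A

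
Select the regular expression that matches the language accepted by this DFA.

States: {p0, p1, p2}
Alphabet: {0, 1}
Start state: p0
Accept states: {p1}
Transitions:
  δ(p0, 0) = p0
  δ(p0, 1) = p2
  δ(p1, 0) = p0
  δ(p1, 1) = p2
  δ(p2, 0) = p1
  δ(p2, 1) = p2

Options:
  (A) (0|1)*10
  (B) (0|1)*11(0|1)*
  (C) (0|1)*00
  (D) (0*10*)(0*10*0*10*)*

Check each option against the DFA on short strings; one disagreement eliminates an option:
  (A) (0|1)*10: agrees with the DFA on every string of length ≤ 6
  (B) (0|1)*11(0|1)*: on '10' the DFA goes p0 → p2 → p1 and accepts (p1 ∈ Accept), but the regex does not match it → eliminate
  (C) (0|1)*00: on '00' the DFA goes p0 → p0 → p0 and rejects (p0 ∉ Accept), but the regex matches it → eliminate
  (D) (0*10*)(0*10*0*10*)*: on '1' the DFA goes p0 → p2 and rejects (p2 ∉ Accept), but the regex matches it → eliminate
Only (A) is consistent with the DFA.
(A) (0|1)*10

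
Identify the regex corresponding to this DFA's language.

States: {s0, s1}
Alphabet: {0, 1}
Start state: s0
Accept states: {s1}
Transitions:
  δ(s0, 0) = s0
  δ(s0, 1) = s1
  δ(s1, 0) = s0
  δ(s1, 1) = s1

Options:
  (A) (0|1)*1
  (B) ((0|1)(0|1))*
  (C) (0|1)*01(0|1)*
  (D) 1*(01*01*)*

Check each option against the DFA on short strings; one disagreement eliminates an option:
  (A) (0|1)*1: agrees with the DFA on every string of length ≤ 6
  (B) ((0|1)(0|1))*: on ε the DFA stays in s0 and rejects (s0 ∉ Accept), but the regex matches it → eliminate
  (C) (0|1)*01(0|1)*: on '1' the DFA goes s0 → s1 and accepts (s1 ∈ Accept), but the regex does not match it → eliminate
  (D) 1*(01*01*)*: on ε the DFA stays in s0 and rejects (s0 ∉ Accept), but the regex matches it → eliminate
Only (A) is consistent with the DFA.
(A) (0|1)*1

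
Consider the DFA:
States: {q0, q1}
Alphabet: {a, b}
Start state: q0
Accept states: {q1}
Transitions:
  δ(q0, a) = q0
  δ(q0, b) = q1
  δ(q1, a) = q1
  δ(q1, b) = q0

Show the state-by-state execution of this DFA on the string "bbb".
read 'b': q0 → q1
  read 'b': q1 → q0
  read 'b': q0 → q1
q0 -> q1 -> q0 -> q1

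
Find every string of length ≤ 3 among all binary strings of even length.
ε, 00, 01, 10, 11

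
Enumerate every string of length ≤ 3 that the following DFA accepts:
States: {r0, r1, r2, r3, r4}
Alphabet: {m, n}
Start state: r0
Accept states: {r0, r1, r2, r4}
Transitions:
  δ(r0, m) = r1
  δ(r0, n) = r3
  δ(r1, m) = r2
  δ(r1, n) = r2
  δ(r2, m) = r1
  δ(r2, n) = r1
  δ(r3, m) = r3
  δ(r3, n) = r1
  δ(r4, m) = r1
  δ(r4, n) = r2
ε, m, mm, mn, nn, mmm, mmn, mnm, mnn, nmn, nnm, nnn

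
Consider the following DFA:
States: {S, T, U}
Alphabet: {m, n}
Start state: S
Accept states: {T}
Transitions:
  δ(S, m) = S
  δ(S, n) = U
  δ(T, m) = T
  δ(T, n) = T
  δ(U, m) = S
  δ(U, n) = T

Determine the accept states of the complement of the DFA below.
Complement accept states = All states \ Original accept states
= {S, T, U} \ {T}
{S, U}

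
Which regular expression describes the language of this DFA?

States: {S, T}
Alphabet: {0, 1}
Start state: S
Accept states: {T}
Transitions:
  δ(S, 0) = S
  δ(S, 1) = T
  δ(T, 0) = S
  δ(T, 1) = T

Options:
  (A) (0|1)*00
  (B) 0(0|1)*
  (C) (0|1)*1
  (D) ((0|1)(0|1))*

Check each option against the DFA on short strings; one disagreement eliminates an option:
  (A) (0|1)*00: on '1' the DFA goes S → T and accepts (T ∈ Accept), but the regex does not match it → eliminate
  (B) 0(0|1)*: on '0' the DFA goes S → S and rejects (S ∉ Accept), but the regex matches it → eliminate
  (C) (0|1)*1: agrees with the DFA on every string of length ≤ 6
  (D) ((0|1)(0|1))*: on ε the DFA stays in S and rejects (S ∉ Accept), but the regex matches it → eliminate
Only (C) is consistent with the DFA.
(C) (0|1)*1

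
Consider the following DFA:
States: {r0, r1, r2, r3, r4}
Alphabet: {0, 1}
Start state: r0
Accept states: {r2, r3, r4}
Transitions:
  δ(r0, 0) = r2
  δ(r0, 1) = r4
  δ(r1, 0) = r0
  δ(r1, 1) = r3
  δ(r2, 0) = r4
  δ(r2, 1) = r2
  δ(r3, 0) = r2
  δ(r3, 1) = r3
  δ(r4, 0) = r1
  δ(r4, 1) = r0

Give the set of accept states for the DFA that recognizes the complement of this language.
Complement accept states = All states \ Original accept states
= {r0, r1, r2, r3, r4} \ {r2, r3, r4}
{r0, r1}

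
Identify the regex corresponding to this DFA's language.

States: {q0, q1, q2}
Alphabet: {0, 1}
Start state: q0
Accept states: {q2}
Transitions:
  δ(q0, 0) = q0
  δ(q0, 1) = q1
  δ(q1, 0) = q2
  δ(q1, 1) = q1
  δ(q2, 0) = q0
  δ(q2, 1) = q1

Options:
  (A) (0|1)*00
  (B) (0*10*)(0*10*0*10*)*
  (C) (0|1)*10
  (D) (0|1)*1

Check each option against the DFA on short strings; one disagreement eliminates an option:
  (A) (0|1)*00: on '00' the DFA goes q0 → q0 → q0 and rejects (q0 ∉ Accept), but the regex matches it → eliminate
  (B) (0*10*)(0*10*0*10*)*: on '1' the DFA goes q0 → q1 and rejects (q1 ∉ Accept), but the regex matches it → eliminate
  (C) (0|1)*10: agrees with the DFA on every string of length ≤ 6
  (D) (0|1)*1: on '1' the DFA goes q0 → q1 and rejects (q1 ∉ Accept), but the regex matches it → eliminate
Only (C) is consistent with the DFA.
(C) (0|1)*10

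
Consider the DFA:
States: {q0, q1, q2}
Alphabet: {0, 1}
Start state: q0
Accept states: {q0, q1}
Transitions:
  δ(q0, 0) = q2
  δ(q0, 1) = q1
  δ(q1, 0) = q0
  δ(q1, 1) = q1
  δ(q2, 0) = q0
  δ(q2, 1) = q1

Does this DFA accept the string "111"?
Processing string "111":
  q0 --1--> q1
  q1 --1--> q1
  q1 --1--> q1
Final state: q1
Accept states: {q0, q1}
Yes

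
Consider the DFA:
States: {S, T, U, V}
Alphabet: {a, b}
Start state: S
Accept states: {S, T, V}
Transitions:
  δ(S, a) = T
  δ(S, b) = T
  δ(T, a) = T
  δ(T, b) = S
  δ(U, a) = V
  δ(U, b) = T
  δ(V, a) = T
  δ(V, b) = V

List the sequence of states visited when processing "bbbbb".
read 'b': S → T
  read 'b': T → S
  read 'b': S → T
  read 'b': T → S
  read 'b': S → T
S -> T -> S -> T -> S -> T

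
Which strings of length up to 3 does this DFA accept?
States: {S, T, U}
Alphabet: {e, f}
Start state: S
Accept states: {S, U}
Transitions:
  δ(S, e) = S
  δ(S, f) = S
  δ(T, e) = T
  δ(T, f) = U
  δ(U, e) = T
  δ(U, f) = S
ε, e, f, ee, ef, fe, ff, eee, eef, efe, eff, fee, fef, ffe, fff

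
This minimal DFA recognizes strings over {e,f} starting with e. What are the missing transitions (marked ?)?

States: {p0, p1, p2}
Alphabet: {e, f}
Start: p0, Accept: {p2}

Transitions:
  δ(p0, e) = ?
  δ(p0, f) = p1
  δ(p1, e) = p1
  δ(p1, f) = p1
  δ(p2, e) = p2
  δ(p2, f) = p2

From the language and accept set, identify what each state tracks — p0: no input read; p1: started with f (dead); p2: started with e.
Each missing δ(q, a) is the state matching the new tracked value after reading a.
δ(p0, e) = p2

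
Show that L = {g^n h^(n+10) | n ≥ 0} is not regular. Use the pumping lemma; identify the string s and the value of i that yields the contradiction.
Assume L is regular with pumping length p. Idea: pumping the g-block breaks the fixed offset of 10.
Choose s = g^p h^(p+10) ∈ L. By the pumping lemma, s = xyz with |xy| ≤ p, |y| > 0, so y = g^k with k ≥ 1. Then xy²z = g^(p+k) h^(p+10). For this to be in L we would need p+10 = (p+k)+10, i.e. k = 0, contradicting k ≥ 1. So xy²z ∉ L.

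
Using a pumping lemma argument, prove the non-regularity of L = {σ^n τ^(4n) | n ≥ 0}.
Assume L is regular with pumping length p. Idea: pumping the σ-block breaks the 1:4 ratio.
Choose s = σ^p τ^(4p) (length 5p ≥ p). By the pumping lemma, s = xyz with |xy| ≤ p, |y| > 0, so y = σ^k with k ≥ 1. Then xy²z = σ^(p+k) τ^(4p). For this to be in L we would need 4p = 4(p+k), i.e. 4k = 0, contradicting k ≥ 1. So xy²z ∉ L.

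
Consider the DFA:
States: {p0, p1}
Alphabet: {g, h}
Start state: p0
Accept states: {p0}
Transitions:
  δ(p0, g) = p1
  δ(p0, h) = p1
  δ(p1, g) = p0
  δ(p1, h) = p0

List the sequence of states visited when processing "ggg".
read 'g': p0 → p1
  read 'g': p1 → p0
  read 'g': p0 → p1
p0 -> p1 -> p0 -> p1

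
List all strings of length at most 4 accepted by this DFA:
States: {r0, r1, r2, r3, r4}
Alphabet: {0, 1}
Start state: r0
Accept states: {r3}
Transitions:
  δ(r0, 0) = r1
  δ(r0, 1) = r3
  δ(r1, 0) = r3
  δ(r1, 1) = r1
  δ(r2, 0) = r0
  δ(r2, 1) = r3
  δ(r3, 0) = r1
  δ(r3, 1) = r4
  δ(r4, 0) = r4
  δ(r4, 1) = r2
1, 00, 010, 100, 0000, 0110, 1010, 1111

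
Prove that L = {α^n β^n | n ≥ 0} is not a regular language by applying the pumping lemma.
Assume L is regular with pumping length p. Idea: pumping the α-block changes the count balance.
Choose s = α^p β^p (length 2p ≥ p). By the pumping lemma, s = xyz with |xy| ≤ p, |y| > 0. So y = α^k for some k > 0 (since xy is entirely within the α's). Pumping gives xy²z = α^(p+k) β^p, which is not in L since p+k ≠ p.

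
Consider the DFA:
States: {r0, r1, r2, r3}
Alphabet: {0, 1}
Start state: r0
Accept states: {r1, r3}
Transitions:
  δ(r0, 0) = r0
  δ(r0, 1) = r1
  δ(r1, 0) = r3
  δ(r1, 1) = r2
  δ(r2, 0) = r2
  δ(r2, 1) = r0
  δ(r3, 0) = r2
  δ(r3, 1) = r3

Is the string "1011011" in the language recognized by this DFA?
Processing string "1011011":
  r0 --1--> r1
  r1 --0--> r3
  r3 --1--> r3
  r3 --1--> r3
  r3 --0--> r2
  r2 --1--> r0
  r0 --1--> r1
Final state: r1
Accept states: {r1, r3}
Yes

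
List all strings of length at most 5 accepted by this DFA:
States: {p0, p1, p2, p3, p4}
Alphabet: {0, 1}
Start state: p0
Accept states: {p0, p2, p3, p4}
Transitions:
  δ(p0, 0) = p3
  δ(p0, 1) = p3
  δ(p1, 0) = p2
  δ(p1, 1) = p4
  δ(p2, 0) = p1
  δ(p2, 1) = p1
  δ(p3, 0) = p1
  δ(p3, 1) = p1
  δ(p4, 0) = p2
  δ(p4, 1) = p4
ε, 0, 1, 000, 001, 010, 011, 100, 101, 110, 111, 0010, 0011, 0110, 0111, 1010, 1011, 1110, 1111, 00000, 00001, 00010, 00011, 00110, 00111, 01000, 01001, 01010, 01011, 01110, 01111, 10000, 10001, 10010, 10011, 10110, 10111, 11000, 11001, 11010, 11011, 11110, 11111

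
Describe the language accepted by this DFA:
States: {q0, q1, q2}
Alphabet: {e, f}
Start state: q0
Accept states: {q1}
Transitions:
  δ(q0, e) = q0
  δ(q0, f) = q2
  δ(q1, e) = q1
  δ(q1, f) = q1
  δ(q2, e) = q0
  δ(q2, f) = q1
Testing a few strings:
  'f' → reject
  'e' → reject
  'efe' → reject
  'ffff' → accept
State roles: q0=no progress toward ff; q1=substring ff seen; q2=one trailing f
All strings over {e,f} containing the substring ff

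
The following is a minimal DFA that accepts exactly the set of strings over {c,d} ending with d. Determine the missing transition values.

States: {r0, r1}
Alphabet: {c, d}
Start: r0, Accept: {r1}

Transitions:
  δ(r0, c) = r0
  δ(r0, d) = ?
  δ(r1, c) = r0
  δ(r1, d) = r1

From the language and accept set, identify what each state tracks — r0: last symbol not d; r1: last symbol is d.
Each missing δ(q, a) is the state matching the new tracked value after reading a.
δ(r0, d) = r1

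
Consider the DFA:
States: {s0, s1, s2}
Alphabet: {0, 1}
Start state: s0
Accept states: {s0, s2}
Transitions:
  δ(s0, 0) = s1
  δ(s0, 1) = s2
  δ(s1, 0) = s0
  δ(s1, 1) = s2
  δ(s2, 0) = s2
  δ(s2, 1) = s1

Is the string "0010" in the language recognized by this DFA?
Processing string "0010":
  s0 --0--> s1
  s1 --0--> s0
  s0 --1--> s2
  s2 --0--> s2
Final state: s2
Accept states: {s0, s2}
Yes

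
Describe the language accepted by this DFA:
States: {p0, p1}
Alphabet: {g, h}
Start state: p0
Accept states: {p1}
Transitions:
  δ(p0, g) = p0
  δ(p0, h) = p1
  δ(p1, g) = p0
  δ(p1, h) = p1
Testing a few strings:
  'hhh' → accept
  'ggh' → accept
  'g' → reject
  'hgh' → accept
State roles: p0=last symbol not h; p1=last symbol is h
All strings over {g,h} ending with h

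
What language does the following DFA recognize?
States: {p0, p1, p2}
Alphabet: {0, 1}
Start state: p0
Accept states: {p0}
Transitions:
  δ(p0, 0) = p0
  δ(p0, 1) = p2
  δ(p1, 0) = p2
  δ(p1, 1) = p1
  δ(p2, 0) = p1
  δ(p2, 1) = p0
Testing a few strings:
  '111' → reject
  '1' → reject
  '01' → reject
  '0' → accept
State roles: p0=value ≡ 0 (mod 3); p1=value ≡ 2 (mod 3); p2=value ≡ 1 (mod 3)
All binary strings representing a multiple of 3 (read in base 2; leading zeros allowed and ε counts as 0)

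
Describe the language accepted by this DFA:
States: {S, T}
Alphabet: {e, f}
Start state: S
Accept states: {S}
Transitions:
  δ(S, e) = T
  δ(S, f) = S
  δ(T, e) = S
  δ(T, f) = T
Testing a few strings:
  'f' → accept
  'ee' → accept
  'eee' → reject
  'ef' → reject
State roles: S=even number of e's so far; T=odd number of e's so far
All strings over {e,f} with an even number of e's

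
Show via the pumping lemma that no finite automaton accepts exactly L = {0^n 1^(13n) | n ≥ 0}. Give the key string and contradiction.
Assume L is regular with pumping length p. Idea: pumping the 0-block breaks the 1:13 ratio.
Choose s = 0^p 1^(13p) (length 14p ≥ p). By the pumping lemma, s = xyz with |xy| ≤ p, |y| > 0, so y = 0^k with k ≥ 1. Then xy²z = 0^(p+k) 1^(13p). For this to be in L we would need 13p = 13(p+k), i.e. 13k = 0, contradicting k ≥ 1. So xy²z ∉ L.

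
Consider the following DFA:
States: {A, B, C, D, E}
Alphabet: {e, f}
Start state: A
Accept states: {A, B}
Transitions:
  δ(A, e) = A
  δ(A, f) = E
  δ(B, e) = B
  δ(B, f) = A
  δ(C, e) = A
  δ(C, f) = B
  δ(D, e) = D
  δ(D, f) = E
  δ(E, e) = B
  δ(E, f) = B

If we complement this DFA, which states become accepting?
Complement accept states = All states \ Original accept states
= {A, B, C, D, E} \ {A, B}
{C, D, E}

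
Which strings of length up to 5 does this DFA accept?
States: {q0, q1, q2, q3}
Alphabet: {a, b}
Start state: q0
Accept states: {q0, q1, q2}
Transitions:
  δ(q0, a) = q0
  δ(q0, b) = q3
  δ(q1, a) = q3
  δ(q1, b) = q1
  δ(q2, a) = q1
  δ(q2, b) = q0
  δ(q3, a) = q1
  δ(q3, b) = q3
ε, a, aa, ba, aaa, aba, bab, bba, aaaa, aaba, abab, abba, baaa, babb, bbab, bbba, aaaaa, aaaba, aabab, aabba, abaaa, ababb, abbab, abbba, baaab, baaba, babaa, babbb, bbaaa, bbabb, bbbab, bbbba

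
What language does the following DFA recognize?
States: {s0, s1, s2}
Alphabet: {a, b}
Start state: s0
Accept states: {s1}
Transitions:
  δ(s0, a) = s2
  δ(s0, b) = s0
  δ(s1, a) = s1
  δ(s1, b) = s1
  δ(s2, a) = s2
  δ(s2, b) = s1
Testing a few strings:
  'bbba' → reject
  'baaa' → reject
  'b' → reject
  'aabb' → accept
State roles: s0=no a seen yet; s1=substring ab seen; s2=seen a a, waiting for b
All strings over {a,b} containing the substring ab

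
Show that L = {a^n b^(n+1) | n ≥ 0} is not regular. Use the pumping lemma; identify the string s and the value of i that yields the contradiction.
Assume L is regular with pumping length p. Idea: pumping the a-block breaks the fixed offset of 1.
Choose s = a^p b^(p+1) ∈ L. By the pumping lemma, s = xyz with |xy| ≤ p, |y| > 0, so y = a^k with k ≥ 1. Then xy²z = a^(p+k) b^(p+1). For this to be in L we would need p+1 = (p+k)+1, i.e. k = 0, contradicting k ≥ 1. So xy²z ∉ L.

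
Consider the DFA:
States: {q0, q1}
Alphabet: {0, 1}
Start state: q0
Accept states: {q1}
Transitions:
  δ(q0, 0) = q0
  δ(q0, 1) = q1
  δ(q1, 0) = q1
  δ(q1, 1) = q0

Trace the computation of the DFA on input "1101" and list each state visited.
read '1': q0 → q1
  read '1': q1 → q0
  read '0': q0 → q0
  read '1': q0 → q1
q0 -> q1 -> q0 -> q0 -> q1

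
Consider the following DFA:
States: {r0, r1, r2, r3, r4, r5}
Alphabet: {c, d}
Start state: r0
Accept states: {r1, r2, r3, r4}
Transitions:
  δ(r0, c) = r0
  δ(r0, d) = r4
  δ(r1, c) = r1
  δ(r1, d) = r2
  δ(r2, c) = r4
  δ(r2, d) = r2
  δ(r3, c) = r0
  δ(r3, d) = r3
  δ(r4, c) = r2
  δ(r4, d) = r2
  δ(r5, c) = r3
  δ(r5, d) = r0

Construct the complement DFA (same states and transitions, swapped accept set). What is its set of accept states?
Complement accept states = All states \ Original accept states
= {r0, r1, r2, r3, r4, r5} \ {r1, r2, r3, r4}
{r0, r5}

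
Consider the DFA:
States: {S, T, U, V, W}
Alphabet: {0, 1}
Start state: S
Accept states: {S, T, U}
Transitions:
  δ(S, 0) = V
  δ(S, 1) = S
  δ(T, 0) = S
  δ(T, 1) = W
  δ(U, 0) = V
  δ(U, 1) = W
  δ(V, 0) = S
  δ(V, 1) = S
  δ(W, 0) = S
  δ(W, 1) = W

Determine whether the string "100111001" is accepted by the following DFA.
Processing string "100111001":
  S --1--> S
  S --0--> V
  V --0--> S
  S --1--> S
  S --1--> S
  S --1--> S
  S --0--> V
  V --0--> S
  S --1--> S
Final state: S
Accept states: {S, T, U}
Yes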